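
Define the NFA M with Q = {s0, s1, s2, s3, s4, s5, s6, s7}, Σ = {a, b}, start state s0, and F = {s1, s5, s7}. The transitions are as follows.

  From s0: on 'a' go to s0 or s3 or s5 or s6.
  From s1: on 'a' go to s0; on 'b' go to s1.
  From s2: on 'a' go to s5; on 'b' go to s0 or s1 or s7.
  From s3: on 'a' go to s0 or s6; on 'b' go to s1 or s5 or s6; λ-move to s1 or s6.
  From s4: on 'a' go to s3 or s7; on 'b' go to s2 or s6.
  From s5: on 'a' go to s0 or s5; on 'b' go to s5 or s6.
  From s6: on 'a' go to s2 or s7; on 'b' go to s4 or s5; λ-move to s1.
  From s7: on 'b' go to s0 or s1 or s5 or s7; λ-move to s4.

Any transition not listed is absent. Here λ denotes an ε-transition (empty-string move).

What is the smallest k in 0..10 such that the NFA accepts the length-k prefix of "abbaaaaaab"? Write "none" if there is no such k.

1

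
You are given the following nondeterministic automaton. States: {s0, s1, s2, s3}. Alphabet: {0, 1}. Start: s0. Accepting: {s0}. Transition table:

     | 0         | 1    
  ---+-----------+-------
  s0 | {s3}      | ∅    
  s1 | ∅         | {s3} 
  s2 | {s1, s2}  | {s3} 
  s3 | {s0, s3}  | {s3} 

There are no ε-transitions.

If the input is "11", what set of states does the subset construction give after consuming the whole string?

∅

Start in {s0}.
Read '1': {s0} → ∅.
The set is empty and remains empty for the remaining 1 symbol.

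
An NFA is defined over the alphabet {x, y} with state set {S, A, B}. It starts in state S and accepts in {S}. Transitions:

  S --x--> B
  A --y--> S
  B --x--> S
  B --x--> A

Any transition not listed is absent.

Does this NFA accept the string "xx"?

Yes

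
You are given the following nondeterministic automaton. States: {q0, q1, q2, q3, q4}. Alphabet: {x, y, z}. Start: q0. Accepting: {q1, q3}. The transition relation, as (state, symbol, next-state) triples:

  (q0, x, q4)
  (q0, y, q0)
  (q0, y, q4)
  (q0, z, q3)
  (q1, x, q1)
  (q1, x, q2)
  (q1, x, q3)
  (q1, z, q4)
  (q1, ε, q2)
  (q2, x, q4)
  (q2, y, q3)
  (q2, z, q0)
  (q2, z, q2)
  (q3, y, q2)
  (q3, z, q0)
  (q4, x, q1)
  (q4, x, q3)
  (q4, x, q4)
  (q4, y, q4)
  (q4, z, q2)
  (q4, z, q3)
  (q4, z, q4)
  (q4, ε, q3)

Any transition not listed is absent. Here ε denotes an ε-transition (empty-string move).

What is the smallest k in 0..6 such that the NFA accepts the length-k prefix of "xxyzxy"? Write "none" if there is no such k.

1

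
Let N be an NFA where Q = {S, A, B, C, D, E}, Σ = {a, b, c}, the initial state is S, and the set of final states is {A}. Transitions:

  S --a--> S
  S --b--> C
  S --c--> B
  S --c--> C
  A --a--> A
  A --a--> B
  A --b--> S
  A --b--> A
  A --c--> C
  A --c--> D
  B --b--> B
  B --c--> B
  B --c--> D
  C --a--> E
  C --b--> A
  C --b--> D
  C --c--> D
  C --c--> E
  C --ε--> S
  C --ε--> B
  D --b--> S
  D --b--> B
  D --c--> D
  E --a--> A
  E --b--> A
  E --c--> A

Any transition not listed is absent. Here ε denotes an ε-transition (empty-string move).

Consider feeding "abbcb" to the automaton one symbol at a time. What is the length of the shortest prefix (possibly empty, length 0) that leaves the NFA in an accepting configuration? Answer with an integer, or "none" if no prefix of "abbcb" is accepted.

Start in {S}.
Read 'a': {S} → {S}.
Read 'b': {S} → {S, B, C}.
Read 'b': {S, B, C} → {S, A, B, C, D}.
None of the earlier sets intersect F, but {S, A, B, C, D} does.

3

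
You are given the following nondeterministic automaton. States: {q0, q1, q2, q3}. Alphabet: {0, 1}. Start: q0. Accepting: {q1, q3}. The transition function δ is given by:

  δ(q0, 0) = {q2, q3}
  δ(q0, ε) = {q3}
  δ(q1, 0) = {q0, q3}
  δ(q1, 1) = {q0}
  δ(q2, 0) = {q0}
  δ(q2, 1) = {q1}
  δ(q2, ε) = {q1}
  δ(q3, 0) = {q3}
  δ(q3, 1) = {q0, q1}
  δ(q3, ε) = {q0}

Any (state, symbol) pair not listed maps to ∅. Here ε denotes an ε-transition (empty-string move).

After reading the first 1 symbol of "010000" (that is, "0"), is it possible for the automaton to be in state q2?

Yes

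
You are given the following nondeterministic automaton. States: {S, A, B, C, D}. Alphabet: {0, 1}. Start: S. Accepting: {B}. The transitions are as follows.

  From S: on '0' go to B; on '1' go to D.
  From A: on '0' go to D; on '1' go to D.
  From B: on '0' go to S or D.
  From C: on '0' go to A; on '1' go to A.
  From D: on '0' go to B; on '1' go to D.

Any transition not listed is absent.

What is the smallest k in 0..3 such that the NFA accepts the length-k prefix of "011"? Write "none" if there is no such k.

Start in {S}.
Read '0': S→{B}; now {B}.
None of the earlier sets intersect F, but {B} does.

1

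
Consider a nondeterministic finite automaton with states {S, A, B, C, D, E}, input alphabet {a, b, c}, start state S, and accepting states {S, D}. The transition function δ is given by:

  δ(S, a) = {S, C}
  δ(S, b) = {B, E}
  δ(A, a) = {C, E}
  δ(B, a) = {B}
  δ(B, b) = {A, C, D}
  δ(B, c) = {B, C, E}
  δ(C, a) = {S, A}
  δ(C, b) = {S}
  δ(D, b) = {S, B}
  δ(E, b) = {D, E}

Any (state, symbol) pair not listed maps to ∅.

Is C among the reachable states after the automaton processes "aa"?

Yes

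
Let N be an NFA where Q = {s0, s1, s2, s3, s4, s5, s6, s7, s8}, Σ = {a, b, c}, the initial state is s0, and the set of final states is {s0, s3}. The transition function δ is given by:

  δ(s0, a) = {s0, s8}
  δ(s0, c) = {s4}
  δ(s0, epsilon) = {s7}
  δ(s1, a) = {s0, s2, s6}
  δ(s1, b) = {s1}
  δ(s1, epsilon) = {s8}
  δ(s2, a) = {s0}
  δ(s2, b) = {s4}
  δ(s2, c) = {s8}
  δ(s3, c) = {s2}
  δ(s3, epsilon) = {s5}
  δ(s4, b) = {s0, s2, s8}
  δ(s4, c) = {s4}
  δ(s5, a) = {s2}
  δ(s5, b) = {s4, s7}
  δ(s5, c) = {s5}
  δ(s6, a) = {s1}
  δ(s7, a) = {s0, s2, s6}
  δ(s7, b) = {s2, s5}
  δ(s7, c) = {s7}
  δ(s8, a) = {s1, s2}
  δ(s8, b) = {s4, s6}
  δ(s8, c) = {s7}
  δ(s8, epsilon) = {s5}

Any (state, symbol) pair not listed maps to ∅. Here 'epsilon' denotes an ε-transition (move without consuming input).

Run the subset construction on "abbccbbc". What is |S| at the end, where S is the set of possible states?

Start: ε-closure({s0}) = {s0, s7}.
Read 'a': s0→{s0, s8}, s7→{s0, s2, s6}; union {s0, s2, s6, s8}; ε-closure = {s0, s2, s5, s6, s7, s8}.
Read 'b': s0→∅, s2→{s4}, s5→{s4, s7}, s6→∅, s7→{s2, s5}, s8→{s4, s6}; now {s2, s4, s5, s6, s7}.
Read 'b': s2→{s4}, s4→{s0, s2, s8}, s5→{s4, s7}, s6→∅, s7→{s2, s5}; now {s0, s2, s4, s5, s7, s8}.
Read 'c': s0→{s4}, s2→{s8}, s4→{s4}, s5→{s5}, s7→{s7}, s8→{s7}; now {s4, s5, s7, s8}.
Read 'c': s4→{s4}, s5→{s5}, s7→{s7}, s8→{s7}; now {s4, s5, s7}.
Read 'b': s4→{s0, s2, s8}, s5→{s4, s7}, s7→{s2, s5}; now {s0, s2, s4, s5, s7, s8}.
Read 'b': s0→∅, s2→{s4}, s4→{s0, s2, s8}, s5→{s4, s7}, s7→{s2, s5}, s8→{s4, s6}; now {s0, s2, s4, s5, s6, s7, s8}.
Read 'c': s0→{s4}, s2→{s8}, s4→{s4}, s5→{s5}, s6→∅, s7→{s7}, s8→{s7}; now {s4, s5, s7, s8}.
That set has 4 states.

4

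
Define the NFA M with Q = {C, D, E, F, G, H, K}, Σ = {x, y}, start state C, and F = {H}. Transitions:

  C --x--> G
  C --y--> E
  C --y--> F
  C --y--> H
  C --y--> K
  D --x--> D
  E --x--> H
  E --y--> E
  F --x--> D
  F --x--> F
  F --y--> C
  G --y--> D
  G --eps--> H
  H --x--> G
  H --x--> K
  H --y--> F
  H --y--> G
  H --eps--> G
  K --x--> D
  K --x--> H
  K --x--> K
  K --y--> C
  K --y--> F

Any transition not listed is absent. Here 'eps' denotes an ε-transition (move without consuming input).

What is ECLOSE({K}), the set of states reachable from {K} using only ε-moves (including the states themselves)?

{K}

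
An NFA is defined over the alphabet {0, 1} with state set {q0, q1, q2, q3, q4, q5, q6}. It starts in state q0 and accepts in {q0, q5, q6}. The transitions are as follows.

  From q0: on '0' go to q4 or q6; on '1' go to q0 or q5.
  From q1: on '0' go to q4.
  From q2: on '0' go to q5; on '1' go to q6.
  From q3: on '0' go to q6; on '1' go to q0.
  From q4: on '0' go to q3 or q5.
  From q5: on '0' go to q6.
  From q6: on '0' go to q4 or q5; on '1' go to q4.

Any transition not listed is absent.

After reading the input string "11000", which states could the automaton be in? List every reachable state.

Start in {q0}.
Read '1': {q0} → {q0, q5}.
Read '1': {q0, q5} → {q0, q5}.
Read '0': {q0, q5} → {q4, q6}.
Read '0': {q4, q6} → {q3, q4, q5}.
Read '0': {q3, q4, q5} → {q3, q5, q6}.

{q3, q5, q6}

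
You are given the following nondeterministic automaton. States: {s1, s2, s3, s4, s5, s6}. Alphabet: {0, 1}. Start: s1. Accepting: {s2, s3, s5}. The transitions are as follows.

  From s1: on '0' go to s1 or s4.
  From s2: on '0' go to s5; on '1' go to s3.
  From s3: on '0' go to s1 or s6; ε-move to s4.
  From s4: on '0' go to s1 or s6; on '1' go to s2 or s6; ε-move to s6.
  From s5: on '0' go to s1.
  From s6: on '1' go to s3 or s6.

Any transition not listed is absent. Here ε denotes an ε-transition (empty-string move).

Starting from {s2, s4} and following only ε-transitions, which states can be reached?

Begin with {s2, s4}.
ε-move s4 → s6; add s6.

{s2, s4, s6}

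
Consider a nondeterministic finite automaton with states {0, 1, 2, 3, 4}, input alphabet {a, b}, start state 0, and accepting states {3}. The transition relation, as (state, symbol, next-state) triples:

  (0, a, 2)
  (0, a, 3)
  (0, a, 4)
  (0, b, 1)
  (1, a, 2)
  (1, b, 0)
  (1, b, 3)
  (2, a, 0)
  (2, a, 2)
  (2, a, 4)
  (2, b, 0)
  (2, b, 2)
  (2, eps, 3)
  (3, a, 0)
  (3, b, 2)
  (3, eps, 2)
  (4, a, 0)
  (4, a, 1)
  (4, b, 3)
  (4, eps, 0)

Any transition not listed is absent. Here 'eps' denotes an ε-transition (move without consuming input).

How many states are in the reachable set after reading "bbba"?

4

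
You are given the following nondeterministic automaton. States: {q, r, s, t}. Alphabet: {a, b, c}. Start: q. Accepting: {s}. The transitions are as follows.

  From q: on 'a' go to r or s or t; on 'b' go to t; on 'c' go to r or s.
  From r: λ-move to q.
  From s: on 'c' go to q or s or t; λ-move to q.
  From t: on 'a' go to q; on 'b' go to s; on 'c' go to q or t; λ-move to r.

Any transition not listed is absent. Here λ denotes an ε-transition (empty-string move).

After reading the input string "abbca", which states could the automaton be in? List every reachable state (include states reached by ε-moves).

{q, r, s, t}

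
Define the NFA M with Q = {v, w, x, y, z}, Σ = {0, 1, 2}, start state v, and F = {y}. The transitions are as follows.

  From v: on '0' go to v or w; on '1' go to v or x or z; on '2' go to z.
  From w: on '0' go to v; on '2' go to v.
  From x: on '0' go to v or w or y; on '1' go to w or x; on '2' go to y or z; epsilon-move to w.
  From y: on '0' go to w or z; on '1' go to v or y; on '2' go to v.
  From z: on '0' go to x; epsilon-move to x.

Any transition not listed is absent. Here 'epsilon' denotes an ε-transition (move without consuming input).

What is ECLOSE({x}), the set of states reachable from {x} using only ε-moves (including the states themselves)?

{w, x}

Begin with {x}.
ε-move x → w; add w.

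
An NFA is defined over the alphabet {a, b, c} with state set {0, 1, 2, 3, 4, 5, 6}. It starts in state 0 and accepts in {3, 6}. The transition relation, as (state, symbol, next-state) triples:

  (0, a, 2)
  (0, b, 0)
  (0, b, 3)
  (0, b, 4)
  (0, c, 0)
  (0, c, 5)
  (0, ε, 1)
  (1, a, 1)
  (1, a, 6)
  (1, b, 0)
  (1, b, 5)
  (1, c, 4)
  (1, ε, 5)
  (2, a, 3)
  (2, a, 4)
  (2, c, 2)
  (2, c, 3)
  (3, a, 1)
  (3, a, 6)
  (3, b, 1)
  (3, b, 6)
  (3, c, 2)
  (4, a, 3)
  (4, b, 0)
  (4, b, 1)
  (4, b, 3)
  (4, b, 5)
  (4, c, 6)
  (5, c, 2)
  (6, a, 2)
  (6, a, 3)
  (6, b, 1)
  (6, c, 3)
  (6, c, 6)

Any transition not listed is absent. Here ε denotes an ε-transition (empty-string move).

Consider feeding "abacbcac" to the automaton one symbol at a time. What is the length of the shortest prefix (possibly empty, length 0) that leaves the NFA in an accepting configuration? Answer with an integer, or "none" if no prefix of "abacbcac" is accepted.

1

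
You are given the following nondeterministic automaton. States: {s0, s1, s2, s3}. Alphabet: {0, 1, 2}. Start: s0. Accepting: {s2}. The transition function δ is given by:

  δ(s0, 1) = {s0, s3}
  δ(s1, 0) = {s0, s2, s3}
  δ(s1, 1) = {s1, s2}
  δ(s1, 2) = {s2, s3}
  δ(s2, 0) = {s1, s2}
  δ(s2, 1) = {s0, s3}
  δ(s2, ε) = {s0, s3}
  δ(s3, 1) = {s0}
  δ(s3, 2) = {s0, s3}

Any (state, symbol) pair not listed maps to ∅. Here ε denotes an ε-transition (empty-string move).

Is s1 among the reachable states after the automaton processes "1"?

Start in {s0}.
Read '1': s0→{s0, s3}; now {s0, s3}.
State s1 is not in {s0, s3}.

No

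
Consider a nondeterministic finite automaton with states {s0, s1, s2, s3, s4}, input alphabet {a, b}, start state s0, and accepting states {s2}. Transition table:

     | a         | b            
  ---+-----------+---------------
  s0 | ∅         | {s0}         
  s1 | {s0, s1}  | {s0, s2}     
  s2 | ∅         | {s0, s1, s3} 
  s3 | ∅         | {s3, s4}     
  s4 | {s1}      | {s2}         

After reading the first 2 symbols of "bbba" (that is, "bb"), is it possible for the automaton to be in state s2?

No

Start in {s0}.
Read 'b': s0→{s0}; now {s0}.
Read 'b': s0→{s0}; now {s0}.
State s2 is not in {s0}.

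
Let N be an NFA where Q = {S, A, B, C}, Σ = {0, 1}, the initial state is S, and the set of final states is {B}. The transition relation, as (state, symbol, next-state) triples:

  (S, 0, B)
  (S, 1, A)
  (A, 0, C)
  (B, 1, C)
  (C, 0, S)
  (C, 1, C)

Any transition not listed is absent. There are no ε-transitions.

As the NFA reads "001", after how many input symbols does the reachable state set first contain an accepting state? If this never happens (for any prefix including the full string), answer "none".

1

Start in {S}.
Read '0': {S} → {B}.
None of the earlier sets intersect F, but {B} does.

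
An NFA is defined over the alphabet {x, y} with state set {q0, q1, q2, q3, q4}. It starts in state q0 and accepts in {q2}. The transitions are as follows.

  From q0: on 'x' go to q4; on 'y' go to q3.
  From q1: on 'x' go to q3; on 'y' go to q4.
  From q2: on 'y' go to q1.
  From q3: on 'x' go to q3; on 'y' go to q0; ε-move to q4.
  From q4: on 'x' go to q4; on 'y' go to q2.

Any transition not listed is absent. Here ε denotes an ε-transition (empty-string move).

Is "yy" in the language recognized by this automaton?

Yes

Start in {q0}.
Read 'y': {q0} → {q3, q4}.
Read 'y': {q3, q4} → {q0, q2}.
The final set {q0, q2} contains the accepting state q2.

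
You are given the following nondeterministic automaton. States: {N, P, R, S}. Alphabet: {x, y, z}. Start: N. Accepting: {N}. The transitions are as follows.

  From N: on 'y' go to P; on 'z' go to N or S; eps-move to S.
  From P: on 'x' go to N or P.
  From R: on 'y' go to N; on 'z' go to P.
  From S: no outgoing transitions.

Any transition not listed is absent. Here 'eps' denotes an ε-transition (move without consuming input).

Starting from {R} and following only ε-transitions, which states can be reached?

{R}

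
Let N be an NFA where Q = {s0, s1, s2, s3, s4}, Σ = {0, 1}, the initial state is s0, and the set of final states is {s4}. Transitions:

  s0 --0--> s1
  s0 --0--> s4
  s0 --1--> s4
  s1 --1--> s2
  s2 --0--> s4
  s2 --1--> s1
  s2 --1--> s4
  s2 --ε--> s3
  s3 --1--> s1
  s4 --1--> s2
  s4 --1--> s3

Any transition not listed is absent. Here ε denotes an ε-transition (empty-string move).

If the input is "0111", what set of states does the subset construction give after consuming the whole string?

Start in {s0}.
Read '0': s0→{s1, s4}; now {s1, s4}.
Read '1': s1→{s2}, s4→{s2, s3}; now {s2, s3}.
Read '1': s2→{s1, s4}, s3→{s1}; now {s1, s4}.
Read '1': s1→{s2}, s4→{s2, s3}; now {s2, s3}.

{s2, s3}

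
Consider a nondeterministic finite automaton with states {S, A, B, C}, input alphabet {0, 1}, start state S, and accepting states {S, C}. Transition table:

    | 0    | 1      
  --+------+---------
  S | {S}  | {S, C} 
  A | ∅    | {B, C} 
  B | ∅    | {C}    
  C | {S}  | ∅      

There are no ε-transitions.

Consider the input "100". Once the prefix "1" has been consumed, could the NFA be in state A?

Start in {S}.
Read '1': S→{S, C}; now {S, C}.
State A is not in {S, C}.

No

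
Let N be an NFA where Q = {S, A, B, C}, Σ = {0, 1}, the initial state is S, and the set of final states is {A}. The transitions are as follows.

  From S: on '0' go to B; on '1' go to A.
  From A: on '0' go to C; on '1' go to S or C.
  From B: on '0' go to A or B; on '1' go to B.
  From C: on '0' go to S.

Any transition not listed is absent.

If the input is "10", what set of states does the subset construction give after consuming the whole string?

{C}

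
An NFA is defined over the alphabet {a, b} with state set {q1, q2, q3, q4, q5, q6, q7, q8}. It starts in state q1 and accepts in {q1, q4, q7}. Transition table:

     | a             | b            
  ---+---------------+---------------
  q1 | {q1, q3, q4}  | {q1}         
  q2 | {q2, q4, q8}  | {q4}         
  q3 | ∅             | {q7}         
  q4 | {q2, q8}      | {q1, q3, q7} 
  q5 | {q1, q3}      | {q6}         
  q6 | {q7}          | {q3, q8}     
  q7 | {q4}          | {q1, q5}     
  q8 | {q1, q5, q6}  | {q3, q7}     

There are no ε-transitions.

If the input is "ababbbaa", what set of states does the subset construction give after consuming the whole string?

Start in {q1}.
Read 'a': {q1} → {q1, q3, q4}.
Read 'b': {q1, q3, q4} → {q1, q3, q7}.
Read 'a': {q1, q3, q7} → {q1, q3, q4}.
Read 'b': {q1, q3, q4} → {q1, q3, q7}.
Read 'b': {q1, q3, q7} → {q1, q5, q7}.
Read 'b': {q1, q5, q7} → {q1, q5, q6}.
Read 'a': {q1, q5, q6} → {q1, q3, q4, q7}.
Read 'a': {q1, q3, q4, q7} → {q1, q2, q3, q4, q8}.

{q1, q2, q3, q4, q8}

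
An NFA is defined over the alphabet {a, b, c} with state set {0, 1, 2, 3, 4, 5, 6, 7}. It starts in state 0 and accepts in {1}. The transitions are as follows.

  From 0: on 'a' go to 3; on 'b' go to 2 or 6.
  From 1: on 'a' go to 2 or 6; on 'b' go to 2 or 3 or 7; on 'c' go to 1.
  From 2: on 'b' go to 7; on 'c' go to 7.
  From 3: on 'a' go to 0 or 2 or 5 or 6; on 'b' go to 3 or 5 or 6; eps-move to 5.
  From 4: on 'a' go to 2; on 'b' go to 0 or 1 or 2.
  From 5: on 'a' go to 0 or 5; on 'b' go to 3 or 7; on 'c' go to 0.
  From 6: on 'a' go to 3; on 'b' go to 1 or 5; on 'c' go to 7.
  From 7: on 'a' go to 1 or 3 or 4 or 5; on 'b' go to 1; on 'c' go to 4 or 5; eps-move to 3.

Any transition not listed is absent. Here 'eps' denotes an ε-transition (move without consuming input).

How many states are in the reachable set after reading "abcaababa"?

Start in {0}.
Read 'a': 0→{3}; union {3}; ε-closure = {3, 5}.
Read 'b': 3→{3, 5, 6}, 5→{3, 7}; now {3, 5, 6, 7}.
Read 'c': 3→∅, 5→{0}, 6→{7}, 7→{4, 5}; union {0, 4, 5, 7}; ε-closure = {0, 3, 4, 5, 7}.
Read 'a': 0→{3}, 3→{0, 2, 5, 6}, 4→{2}, 5→{0, 5}, 7→{1, 3, 4, 5}; now {0, 1, 2, 3, 4, 5, 6}.
Read 'a': 0→{3}, 1→{2, 6}, 2→∅, 3→{0, 2, 5, 6}, 4→{2}, 5→{0, 5}, 6→{3}; now {0, 2, 3, 5, 6}.
Read 'b': 0→{2, 6}, 2→{7}, 3→{3, 5, 6}, 5→{3, 7}, 6→{1, 5}; now {1, 2, 3, 5, 6, 7}.
Read 'a': 1→{2, 6}, 2→∅, 3→{0, 2, 5, 6}, 5→{0, 5}, 6→{3}, 7→{1, 3, 4, 5}; now {0, 1, 2, 3, 4, 5, 6}.
Read 'b': 0→{2, 6}, 1→{2, 3, 7}, 2→{7}, 3→{3, 5, 6}, 4→{0, 1, 2}, 5→{3, 7}, 6→{1, 5}; now {0, 1, 2, 3, 5, 6, 7}.
Read 'a': 0→{3}, 1→{2, 6}, 2→∅, 3→{0, 2, 5, 6}, 5→{0, 5}, 6→{3}, 7→{1, 3, 4, 5}; now {0, 1, 2, 3, 4, 5, 6}.
That set has 7 states.

7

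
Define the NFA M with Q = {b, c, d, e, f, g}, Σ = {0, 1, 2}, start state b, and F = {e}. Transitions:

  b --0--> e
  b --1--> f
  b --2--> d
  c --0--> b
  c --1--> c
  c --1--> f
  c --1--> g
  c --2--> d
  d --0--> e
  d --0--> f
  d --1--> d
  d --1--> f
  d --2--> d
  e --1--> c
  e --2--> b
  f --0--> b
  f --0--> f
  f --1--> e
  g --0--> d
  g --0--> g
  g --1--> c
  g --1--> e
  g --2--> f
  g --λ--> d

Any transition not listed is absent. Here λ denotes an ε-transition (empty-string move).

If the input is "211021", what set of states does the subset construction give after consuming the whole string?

Start in {b}.
Read '2': b→{d}; now {d}.
Read '1': d→{d, f}; now {d, f}.
Read '1': d→{d, f}, f→{e}; now {d, e, f}.
Read '0': d→{e, f}, e→∅, f→{b, f}; now {b, e, f}.
Read '2': b→{d}, e→{b}, f→∅; now {b, d}.
Read '1': b→{f}, d→{d, f}; now {d, f}.

{d, f}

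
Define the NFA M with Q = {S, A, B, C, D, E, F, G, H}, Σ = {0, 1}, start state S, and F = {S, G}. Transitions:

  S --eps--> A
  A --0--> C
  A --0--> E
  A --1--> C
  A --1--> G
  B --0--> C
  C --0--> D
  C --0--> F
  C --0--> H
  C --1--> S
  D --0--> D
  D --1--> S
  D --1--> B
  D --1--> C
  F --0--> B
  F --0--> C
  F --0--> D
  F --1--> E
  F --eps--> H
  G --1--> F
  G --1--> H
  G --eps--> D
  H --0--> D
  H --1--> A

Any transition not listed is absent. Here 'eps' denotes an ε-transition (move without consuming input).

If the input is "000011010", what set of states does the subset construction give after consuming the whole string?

Start: ε-closure({S}) = {S, A}.
Read '0': S→∅, A→{C, E}; now {C, E}.
Read '0': C→{D, F, H}, E→∅; now {D, F, H}.
Read '0': D→{D}, F→{B, C, D}, H→{D}; now {B, C, D}.
Read '0': B→{C}, C→{D, F, H}, D→{D}; now {C, D, F, H}.
Read '1': C→{S}, D→{S, B, C}, F→{E}, H→{A}; now {S, A, B, C, E}.
Read '1': S→∅, A→{C, G}, B→∅, C→{S}, E→∅; union {S, C, G}; ε-closure = {S, A, C, D, G}.
Read '0': S→∅, A→{C, E}, C→{D, F, H}, D→{D}, G→∅; now {C, D, E, F, H}.
Read '1': C→{S}, D→{S, B, C}, E→∅, F→{E}, H→{A}; now {S, A, B, C, E}.
Read '0': S→∅, A→{C, E}, B→{C}, C→{D, F, H}, E→∅; now {C, D, E, F, H}.

{C, D, E, F, H}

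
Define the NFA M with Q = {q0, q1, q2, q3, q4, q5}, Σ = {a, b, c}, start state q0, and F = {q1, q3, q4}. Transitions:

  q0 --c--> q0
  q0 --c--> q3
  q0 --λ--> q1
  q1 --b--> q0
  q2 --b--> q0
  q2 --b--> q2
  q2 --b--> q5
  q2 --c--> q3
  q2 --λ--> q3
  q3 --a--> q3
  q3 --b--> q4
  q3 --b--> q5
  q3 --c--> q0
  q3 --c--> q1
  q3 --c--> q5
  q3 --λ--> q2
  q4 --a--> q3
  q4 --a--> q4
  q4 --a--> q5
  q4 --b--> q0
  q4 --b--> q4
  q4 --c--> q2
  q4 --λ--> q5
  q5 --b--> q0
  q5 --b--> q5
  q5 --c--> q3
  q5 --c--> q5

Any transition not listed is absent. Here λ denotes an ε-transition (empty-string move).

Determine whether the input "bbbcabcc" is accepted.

Yes

Start: ε-closure({q0}) = {q0, q1}.
Read 'b': q0→∅, q1→{q0}; union {q0}; ε-closure = {q0, q1}.
Read 'b': q0→∅, q1→{q0}; union {q0}; ε-closure = {q0, q1}.
Read 'b': q0→∅, q1→{q0}; union {q0}; ε-closure = {q0, q1}.
Read 'c': q0→{q0, q3}, q1→∅; union {q0, q3}; ε-closure = {q0, q1, q2, q3}.
Read 'a': q0→∅, q1→∅, q2→∅, q3→{q3}; union {q3}; ε-closure = {q2, q3}.
Read 'b': q2→{q0, q2, q5}, q3→{q4, q5}; union {q0, q2, q4, q5}; ε-closure = {q0, q1, q2, q3, q4, q5}.
Read 'c': q0→{q0, q3}, q1→∅, q2→{q3}, q3→{q0, q1, q5}, q4→{q2}, q5→{q3, q5}; now {q0, q1, q2, q3, q5}.
Read 'c': q0→{q0, q3}, q1→∅, q2→{q3}, q3→{q0, q1, q5}, q5→{q3, q5}; union {q0, q1, q3, q5}; ε-closure = {q0, q1, q2, q3, q5}.
The final set {q0, q1, q2, q3, q5} contains the accepting states q1, q3.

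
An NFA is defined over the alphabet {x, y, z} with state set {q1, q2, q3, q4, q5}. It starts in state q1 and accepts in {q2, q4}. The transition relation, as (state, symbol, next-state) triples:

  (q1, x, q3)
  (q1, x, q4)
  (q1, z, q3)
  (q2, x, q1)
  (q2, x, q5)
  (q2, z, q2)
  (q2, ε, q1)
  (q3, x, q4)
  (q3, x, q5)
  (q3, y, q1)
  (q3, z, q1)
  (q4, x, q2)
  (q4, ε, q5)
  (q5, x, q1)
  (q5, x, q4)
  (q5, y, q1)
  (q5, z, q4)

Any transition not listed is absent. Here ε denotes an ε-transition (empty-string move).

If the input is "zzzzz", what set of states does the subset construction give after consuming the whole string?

{q3}

Start in {q1}.
Read 'z': q1→{q3}; now {q3}.
Read 'z': q3→{q1}; now {q1}.
Read 'z': q1→{q3}; now {q3}.
Read 'z': q3→{q1}; now {q1}.
Read 'z': q1→{q3}; now {q3}.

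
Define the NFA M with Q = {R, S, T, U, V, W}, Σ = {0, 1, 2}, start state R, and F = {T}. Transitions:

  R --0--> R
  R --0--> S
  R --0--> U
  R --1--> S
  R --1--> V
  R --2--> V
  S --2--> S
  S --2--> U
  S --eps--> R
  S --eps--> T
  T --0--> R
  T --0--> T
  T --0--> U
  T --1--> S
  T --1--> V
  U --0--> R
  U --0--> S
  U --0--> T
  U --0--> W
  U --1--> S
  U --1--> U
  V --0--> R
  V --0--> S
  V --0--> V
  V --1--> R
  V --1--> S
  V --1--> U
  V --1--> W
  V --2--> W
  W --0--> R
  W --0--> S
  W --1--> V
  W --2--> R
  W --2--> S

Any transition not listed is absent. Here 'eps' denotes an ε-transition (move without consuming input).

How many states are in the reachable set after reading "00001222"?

Start in {R}.
Read '0': {R} → {R, S, T, U}.
Read '0': {R, S, T, U} → {R, S, T, U, W}.
Read '0': {R, S, T, U, W} → {R, S, T, U, W}.
Read '0': {R, S, T, U, W} → {R, S, T, U, W}.
Read '1': {R, S, T, U, W} → {R, S, T, U, V}.
Read '2': {R, S, T, U, V} → {R, S, T, U, V, W}.
Read '2': {R, S, T, U, V, W} → {R, S, T, U, V, W}.
Read '2': {R, S, T, U, V, W} → {R, S, T, U, V, W}.
That set has 6 states.

6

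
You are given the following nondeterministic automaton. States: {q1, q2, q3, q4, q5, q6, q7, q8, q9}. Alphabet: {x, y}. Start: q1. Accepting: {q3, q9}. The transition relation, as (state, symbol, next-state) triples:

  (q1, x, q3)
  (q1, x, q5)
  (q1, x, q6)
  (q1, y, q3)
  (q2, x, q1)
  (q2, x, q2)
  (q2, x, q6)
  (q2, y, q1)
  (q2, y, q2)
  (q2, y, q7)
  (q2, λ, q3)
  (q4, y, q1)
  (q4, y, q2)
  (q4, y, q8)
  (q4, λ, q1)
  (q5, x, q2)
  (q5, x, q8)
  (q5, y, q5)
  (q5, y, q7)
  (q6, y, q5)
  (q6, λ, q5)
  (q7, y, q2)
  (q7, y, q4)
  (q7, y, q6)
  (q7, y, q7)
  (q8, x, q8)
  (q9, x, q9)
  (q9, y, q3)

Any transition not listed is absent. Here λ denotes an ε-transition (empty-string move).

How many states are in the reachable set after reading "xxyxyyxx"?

6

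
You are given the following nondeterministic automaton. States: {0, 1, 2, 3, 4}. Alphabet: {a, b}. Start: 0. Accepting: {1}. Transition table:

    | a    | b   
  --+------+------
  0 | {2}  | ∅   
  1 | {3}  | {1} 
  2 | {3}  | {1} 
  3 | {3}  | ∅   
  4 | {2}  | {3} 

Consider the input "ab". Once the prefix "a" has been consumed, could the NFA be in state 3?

Start in {0}.
Read 'a': 0→{2}; now {2}.
State 3 is not in {2}.

No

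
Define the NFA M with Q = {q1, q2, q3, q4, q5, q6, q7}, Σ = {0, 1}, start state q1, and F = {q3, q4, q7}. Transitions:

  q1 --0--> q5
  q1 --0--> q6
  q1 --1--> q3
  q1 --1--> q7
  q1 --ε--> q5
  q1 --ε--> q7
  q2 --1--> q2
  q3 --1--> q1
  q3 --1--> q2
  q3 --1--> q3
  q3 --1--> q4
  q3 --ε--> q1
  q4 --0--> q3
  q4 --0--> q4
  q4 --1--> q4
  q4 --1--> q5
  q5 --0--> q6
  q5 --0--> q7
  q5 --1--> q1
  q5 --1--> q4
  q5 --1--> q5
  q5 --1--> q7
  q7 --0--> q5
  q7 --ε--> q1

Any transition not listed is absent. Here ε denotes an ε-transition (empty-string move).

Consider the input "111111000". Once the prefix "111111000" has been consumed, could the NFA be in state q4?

Yes

Start: ε-closure({q1}) = {q1, q5, q7}.
Read '1': {q1, q5, q7} → {q1, q3, q4, q5, q7}.
Read '1': {q1, q3, q4, q5, q7} → {q1, q2, q3, q4, q5, q7}.
Read '1': {q1, q2, q3, q4, q5, q7} → {q1, q2, q3, q4, q5, q7}.
Read '1': {q1, q2, q3, q4, q5, q7} → {q1, q2, q3, q4, q5, q7}.
Read '1': {q1, q2, q3, q4, q5, q7} → {q1, q2, q3, q4, q5, q7}.
Read '1': {q1, q2, q3, q4, q5, q7} → {q1, q2, q3, q4, q5, q7}.
Read '0': {q1, q2, q3, q4, q5, q7} → {q1, q3, q4, q5, q6, q7}.
Read '0': {q1, q3, q4, q5, q6, q7} → {q1, q3, q4, q5, q6, q7}.
Read '0': {q1, q3, q4, q5, q6, q7} → {q1, q3, q4, q5, q6, q7}.
State q4 is in {q1, q3, q4, q5, q6, q7}.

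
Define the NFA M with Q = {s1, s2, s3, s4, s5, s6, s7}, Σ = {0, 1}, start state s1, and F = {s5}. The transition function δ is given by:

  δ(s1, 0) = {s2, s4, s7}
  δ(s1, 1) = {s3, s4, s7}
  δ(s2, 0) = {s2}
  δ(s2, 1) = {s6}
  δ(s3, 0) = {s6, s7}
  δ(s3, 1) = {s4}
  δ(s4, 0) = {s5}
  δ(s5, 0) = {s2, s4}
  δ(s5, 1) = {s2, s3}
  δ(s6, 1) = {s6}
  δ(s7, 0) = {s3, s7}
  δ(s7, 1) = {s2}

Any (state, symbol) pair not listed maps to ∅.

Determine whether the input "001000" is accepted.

Start in {s1}.
Read '0': s1→{s2, s4, s7}; now {s2, s4, s7}.
Read '0': s2→{s2}, s4→{s5}, s7→{s3, s7}; now {s2, s3, s5, s7}.
Read '1': s2→{s6}, s3→{s4}, s5→{s2, s3}, s7→{s2}; now {s2, s3, s4, s6}.
Read '0': s2→{s2}, s3→{s6, s7}, s4→{s5}, s6→∅; now {s2, s5, s6, s7}.
Read '0': s2→{s2}, s5→{s2, s4}, s6→∅, s7→{s3, s7}; now {s2, s3, s4, s7}.
Read '0': s2→{s2}, s3→{s6, s7}, s4→{s5}, s7→{s3, s7}; now {s2, s3, s5, s6, s7}.
The final set {s2, s3, s5, s6, s7} contains the accepting state s5.

Yes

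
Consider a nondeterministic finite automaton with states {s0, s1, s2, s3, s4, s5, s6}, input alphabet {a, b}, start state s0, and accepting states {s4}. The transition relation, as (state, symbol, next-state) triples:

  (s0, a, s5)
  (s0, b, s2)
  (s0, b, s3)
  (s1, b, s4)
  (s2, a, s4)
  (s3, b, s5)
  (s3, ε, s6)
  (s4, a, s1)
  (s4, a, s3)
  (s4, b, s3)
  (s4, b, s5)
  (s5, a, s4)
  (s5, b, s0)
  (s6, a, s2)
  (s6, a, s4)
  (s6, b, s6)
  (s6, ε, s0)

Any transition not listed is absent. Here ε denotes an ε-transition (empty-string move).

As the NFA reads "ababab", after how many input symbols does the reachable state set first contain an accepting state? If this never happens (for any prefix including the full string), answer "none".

none

Start in {s0}.
Read 'a': s0→{s5}; now {s5}.
Read 'b': s5→{s0}; now {s0}.
Read 'a': s0→{s5}; now {s5}.
Read 'b': s5→{s0}; now {s0}.
Read 'a': s0→{s5}; now {s5}.
Read 'b': s5→{s0}; now {s0}.
No reachable set along the way intersects F.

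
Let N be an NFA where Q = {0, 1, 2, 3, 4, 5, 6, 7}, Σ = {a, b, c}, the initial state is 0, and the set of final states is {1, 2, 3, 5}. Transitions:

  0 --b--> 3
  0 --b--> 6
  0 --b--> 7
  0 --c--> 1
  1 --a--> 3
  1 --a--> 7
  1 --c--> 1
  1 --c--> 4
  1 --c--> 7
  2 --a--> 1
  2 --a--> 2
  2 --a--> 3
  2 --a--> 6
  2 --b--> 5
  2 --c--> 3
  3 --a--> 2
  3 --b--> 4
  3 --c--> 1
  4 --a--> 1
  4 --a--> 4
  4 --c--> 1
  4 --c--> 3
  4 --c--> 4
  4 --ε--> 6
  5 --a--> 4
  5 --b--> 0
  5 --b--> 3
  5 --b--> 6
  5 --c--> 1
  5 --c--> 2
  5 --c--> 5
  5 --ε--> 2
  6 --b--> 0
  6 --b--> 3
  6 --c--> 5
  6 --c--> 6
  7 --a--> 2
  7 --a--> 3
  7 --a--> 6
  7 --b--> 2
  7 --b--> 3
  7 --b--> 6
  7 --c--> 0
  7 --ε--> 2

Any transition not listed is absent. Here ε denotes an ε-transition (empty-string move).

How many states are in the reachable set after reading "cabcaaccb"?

7

Start in {0}.
Read 'c': 0→{1}; now {1}.
Read 'a': 1→{3, 7}; union {3, 7}; ε-closure = {2, 3, 7}.
Read 'b': 2→{5}, 3→{4}, 7→{2, 3, 6}; now {2, 3, 4, 5, 6}.
Read 'c': 2→{3}, 3→{1}, 4→{1, 3, 4}, 5→{1, 2, 5}, 6→{5, 6}; now {1, 2, 3, 4, 5, 6}.
Read 'a': 1→{3, 7}, 2→{1, 2, 3, 6}, 3→{2}, 4→{1, 4}, 5→{4}, 6→∅; now {1, 2, 3, 4, 6, 7}.
Read 'a': 1→{3, 7}, 2→{1, 2, 3, 6}, 3→{2}, 4→{1, 4}, 6→∅, 7→{2, 3, 6}; now {1, 2, 3, 4, 6, 7}.
Read 'c': 1→{1, 4, 7}, 2→{3}, 3→{1}, 4→{1, 3, 4}, 6→{5, 6}, 7→{0}; union {0, 1, 3, 4, 5, 6, 7}; ε-closure = {0, 1, 2, 3, 4, 5, 6, 7}.
Read 'c': 0→{1}, 1→{1, 4, 7}, 2→{3}, 3→{1}, 4→{1, 3, 4}, 5→{1, 2, 5}, 6→{5, 6}, 7→{0}; now {0, 1, 2, 3, 4, 5, 6, 7}.
Read 'b': 0→{3, 6, 7}, 1→∅, 2→{5}, 3→{4}, 4→∅, 5→{0, 3, 6}, 6→{0, 3}, 7→{2, 3, 6}; now {0, 2, 3, 4, 5, 6, 7}.
That set has 7 states.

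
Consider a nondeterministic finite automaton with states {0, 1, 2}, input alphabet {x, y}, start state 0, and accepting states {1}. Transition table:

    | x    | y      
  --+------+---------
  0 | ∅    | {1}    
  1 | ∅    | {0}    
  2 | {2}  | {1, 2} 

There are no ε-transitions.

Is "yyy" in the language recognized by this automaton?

Start in {0}.
Read 'y': 0→{1}; now {1}.
Read 'y': 1→{0}; now {0}.
Read 'y': 0→{1}; now {1}.
The final set {1} contains the accepting state 1.

Yes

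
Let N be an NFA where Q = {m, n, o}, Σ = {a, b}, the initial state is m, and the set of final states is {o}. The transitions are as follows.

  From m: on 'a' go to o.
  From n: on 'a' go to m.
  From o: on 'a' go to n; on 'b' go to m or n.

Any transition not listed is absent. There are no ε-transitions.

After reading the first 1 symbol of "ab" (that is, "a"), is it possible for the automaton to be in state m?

Start in {m}.
Read 'a': m→{o}; now {o}.
State m is not in {o}.

No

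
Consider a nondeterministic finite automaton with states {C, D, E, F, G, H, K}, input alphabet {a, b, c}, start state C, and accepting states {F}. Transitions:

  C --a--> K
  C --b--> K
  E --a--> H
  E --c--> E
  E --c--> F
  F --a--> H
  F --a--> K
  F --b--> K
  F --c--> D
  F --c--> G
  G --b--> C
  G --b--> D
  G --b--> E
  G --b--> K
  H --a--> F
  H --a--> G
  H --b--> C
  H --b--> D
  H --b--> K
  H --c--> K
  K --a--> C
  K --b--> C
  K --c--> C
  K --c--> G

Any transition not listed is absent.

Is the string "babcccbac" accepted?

No

Start in {C}.
Read 'b': C→{K}; now {K}.
Read 'a': K→{C}; now {C}.
Read 'b': C→{K}; now {K}.
Read 'c': K→{C, G}; now {C, G}.
Read 'c': C→∅, G→∅; now ∅.
The set is empty and remains empty for the remaining 4 symbols.
The final set ∅ contains no accepting state.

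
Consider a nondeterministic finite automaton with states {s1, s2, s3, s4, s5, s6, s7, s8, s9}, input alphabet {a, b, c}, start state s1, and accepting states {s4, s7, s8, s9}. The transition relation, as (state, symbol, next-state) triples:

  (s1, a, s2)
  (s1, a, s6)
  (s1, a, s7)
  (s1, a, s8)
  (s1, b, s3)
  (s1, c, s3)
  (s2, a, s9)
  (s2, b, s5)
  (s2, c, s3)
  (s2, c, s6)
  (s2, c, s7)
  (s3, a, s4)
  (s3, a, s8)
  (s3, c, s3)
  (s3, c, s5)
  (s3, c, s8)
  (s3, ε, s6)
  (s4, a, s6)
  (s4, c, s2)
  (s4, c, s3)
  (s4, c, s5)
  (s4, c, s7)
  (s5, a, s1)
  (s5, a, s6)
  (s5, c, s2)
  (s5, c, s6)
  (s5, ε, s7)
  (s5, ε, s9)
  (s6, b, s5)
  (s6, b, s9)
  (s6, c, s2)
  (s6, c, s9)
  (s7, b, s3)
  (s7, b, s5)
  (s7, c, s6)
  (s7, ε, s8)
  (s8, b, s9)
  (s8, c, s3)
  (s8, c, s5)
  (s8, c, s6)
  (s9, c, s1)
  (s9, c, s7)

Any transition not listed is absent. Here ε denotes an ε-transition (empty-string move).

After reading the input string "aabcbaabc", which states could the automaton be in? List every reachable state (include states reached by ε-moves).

∅

Start in {s1}.
Read 'a': s1→{s2, s6, s7, s8}; now {s2, s6, s7, s8}.
Read 'a': s2→{s9}, s6→∅, s7→∅, s8→∅; now {s9}.
Read 'b': s9→∅; now ∅.
The set is empty and remains empty for the remaining 6 symbols.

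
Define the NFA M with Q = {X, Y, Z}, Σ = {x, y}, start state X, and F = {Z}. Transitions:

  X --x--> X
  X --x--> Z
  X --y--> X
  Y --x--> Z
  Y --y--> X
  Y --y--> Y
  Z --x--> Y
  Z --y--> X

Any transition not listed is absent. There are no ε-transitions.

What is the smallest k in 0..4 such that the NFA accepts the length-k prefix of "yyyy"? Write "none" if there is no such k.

Start in {X}.
Read 'y': X→{X}; now {X}.
Read 'y': X→{X}; now {X}.
Read 'y': X→{X}; now {X}.
Read 'y': X→{X}; now {X}.
No reachable set along the way intersects F.

none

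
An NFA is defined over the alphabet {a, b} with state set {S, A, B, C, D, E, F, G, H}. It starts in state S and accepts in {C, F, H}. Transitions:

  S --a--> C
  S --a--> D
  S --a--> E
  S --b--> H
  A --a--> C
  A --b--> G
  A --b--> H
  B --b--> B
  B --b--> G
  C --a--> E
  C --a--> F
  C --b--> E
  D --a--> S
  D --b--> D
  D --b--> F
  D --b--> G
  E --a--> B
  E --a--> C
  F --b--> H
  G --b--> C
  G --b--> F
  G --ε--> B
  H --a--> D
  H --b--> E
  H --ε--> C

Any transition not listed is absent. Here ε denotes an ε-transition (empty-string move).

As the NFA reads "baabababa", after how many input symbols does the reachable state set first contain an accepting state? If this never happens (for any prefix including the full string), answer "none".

1

Start in {S}.
Read 'b': S→{H}; union {H}; ε-closure = {C, H}.
None of the earlier sets intersect F, but {C, H} does.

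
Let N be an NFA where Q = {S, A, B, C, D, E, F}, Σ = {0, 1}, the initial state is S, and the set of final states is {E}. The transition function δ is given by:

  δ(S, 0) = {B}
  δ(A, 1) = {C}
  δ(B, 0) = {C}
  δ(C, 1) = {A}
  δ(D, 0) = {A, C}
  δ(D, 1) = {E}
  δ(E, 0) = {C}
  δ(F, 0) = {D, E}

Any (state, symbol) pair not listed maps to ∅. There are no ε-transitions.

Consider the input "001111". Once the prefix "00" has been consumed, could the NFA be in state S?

Start in {S}.
Read '0': S→{B}; now {B}.
Read '0': B→{C}; now {C}.
State S is not in {C}.

No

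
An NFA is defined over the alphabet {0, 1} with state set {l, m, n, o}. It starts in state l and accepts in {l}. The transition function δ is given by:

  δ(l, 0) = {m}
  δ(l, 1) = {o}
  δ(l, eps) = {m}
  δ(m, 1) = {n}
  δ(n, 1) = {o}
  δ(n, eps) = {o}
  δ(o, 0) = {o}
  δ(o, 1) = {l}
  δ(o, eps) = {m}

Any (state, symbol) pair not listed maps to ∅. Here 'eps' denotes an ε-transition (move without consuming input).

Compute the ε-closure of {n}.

{m, n, o}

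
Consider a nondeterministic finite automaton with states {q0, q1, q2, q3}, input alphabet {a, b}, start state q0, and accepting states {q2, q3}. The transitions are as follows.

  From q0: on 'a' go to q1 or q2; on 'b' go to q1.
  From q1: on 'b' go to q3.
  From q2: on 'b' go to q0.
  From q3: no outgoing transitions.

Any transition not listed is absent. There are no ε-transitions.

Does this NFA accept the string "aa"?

No

Start in {q0}.
Read 'a': q0→{q1, q2}; now {q1, q2}.
Read 'a': q1→∅, q2→∅; now ∅.
The final set ∅ contains no accepting state.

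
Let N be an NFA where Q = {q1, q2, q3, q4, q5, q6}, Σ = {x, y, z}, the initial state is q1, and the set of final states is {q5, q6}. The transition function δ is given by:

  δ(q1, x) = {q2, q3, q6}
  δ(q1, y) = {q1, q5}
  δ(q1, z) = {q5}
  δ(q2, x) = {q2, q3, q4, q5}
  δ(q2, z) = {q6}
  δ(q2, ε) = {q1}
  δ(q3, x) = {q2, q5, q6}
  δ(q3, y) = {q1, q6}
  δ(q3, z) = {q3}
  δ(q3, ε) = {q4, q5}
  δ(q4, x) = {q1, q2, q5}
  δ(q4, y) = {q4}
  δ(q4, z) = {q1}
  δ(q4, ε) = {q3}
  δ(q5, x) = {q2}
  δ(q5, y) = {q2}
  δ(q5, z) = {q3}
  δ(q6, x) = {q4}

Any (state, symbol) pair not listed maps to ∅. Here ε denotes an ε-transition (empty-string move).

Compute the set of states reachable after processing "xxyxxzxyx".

Start in {q1}.
Read 'x': {q1} → {q1, q2, q3, q4, q5, q6}.
Read 'x': {q1, q2, q3, q4, q5, q6} → {q1, q2, q3, q4, q5, q6}.
Read 'y': {q1, q2, q3, q4, q5, q6} → {q1, q2, q3, q4, q5, q6}.
Read 'x': {q1, q2, q3, q4, q5, q6} → {q1, q2, q3, q4, q5, q6}.
Read 'x': {q1, q2, q3, q4, q5, q6} → {q1, q2, q3, q4, q5, q6}.
Read 'z': {q1, q2, q3, q4, q5, q6} → {q1, q3, q4, q5, q6}.
Read 'x': {q1, q3, q4, q5, q6} → {q1, q2, q3, q4, q5, q6}.
Read 'y': {q1, q2, q3, q4, q5, q6} → {q1, q2, q3, q4, q5, q6}.
Read 'x': {q1, q2, q3, q4, q5, q6} → {q1, q2, q3, q4, q5, q6}.

{q1, q2, q3, q4, q5, q6}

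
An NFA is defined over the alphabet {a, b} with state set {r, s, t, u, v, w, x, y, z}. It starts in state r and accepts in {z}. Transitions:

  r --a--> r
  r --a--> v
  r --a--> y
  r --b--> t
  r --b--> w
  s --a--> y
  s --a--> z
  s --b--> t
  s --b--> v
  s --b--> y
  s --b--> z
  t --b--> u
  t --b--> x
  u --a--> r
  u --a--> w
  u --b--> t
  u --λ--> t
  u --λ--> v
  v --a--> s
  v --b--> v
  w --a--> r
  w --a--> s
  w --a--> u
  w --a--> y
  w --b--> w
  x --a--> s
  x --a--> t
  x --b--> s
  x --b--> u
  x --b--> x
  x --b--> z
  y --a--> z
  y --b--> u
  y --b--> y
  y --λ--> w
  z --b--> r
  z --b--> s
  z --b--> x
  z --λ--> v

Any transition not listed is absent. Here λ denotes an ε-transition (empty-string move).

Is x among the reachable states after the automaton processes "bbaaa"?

No

Start in {r}.
Read 'b': r→{t, w}; now {t, w}.
Read 'b': t→{u, x}, w→{w}; union {u, w, x}; ε-closure = {t, u, v, w, x}.
Read 'a': t→∅, u→{r, w}, v→{s}, w→{r, s, u, y}, x→{s, t}; union {r, s, t, u, w, y}; ε-closure = {r, s, t, u, v, w, y}.
Read 'a': r→{r, v, y}, s→{y, z}, t→∅, u→{r, w}, v→{s}, w→{r, s, u, y}, y→{z}; union {r, s, u, v, w, y, z}; ε-closure = {r, s, t, u, v, w, y, z}.
Read 'a': r→{r, v, y}, s→{y, z}, t→∅, u→{r, w}, v→{s}, w→{r, s, u, y}, y→{z}, z→∅; union {r, s, u, v, w, y, z}; ε-closure = {r, s, t, u, v, w, y, z}.
State x is not in {r, s, t, u, v, w, y, z}.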